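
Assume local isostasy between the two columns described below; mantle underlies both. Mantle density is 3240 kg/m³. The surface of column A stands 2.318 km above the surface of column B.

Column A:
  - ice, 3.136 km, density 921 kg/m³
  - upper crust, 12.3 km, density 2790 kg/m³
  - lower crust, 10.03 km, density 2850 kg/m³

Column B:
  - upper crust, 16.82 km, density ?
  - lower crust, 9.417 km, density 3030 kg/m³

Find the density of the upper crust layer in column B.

2810 kg/m³

Take the compensation level at the base of the deeper column (depth z_c below the surface of column A) and equate Σ ρ_i t_i down to z_c; mantle fills any gap and the z_c terms cancel.
Column A: 3.136×921 + 12.3×2790 + 10.03×2850 + (z_c − 25.466)×3240
Column B: 2.318×0 + 16.82×ρ + 9.417×3030 + (z_c − 2.318 − 26.237)×3240
The z_c×3240 term appears on both sides and cancels. Collect the known terms of each column as K = Σ(ρt)_known − 3240 × (depth of known layers): K_A = 65790.756 − 3240×25.466 = −16719.084; K_B = 28533.51 − 3240×(2.318 + 26.237) = −63984.69.
Balance: K_A = K_B + 16.82×ρ, so ρ = (K_A − K_B)/16.82 = 47265.6/16.82 = 2810 kg/m³.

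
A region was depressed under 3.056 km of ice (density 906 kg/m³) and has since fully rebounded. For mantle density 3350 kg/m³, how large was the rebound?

Removing the load lets mantle flow back in; uplift u satisfies ρ_ice t = ρ_m u.
u = t ρ_ice/ρ_m = 3.056 km × 906/3350 = 0.826 km.

0.826 km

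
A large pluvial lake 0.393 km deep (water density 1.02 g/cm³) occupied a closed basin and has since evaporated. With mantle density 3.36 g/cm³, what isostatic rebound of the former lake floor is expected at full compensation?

u = d ρ_w/ρ_m = 0.393 km × 1.02/3.36 = 0.119 km.

0.119 km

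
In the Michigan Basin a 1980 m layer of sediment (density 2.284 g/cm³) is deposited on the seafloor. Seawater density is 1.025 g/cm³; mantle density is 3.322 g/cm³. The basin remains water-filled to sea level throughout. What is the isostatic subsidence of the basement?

Submarine loading: the sediment displaces seawater, and the subsidence is in turn flooded, so s (ρ_m − ρ_w) = t (ρ_sed − ρ_w).
s = 1980 m × (2.284 − 1.025) / (3.322 − 1.025) = 1090 m.

1090 m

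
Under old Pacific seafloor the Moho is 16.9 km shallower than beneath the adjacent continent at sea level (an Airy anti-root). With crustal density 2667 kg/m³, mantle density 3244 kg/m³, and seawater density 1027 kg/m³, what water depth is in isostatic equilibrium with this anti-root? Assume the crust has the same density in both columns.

5.95 km

Replacing a thickness d of crust by seawater at the top must be balanced by replacing crust with mantle at the base: d (ρ_c − ρ_w) = a (ρ_m − ρ_c).
d = a (ρ_m − ρ_c)/(ρ_c − ρ_w) = 16.9 km × 577/1640 = 5.95 km.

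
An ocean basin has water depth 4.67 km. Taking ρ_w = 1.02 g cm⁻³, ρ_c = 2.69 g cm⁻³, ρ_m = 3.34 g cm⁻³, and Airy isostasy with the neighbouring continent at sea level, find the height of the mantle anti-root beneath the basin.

Equating mass per unit area of the two columns: replacing crust with seawater at the top is compensated by replacing crust with mantle at the base: d (ρ_c − ρ_w) = a (ρ_m − ρ_c).
a = d (ρ_c − ρ_w)/(ρ_m − ρ_c) = 4.67 km × 1.67/0.65 = 12 km.

12 km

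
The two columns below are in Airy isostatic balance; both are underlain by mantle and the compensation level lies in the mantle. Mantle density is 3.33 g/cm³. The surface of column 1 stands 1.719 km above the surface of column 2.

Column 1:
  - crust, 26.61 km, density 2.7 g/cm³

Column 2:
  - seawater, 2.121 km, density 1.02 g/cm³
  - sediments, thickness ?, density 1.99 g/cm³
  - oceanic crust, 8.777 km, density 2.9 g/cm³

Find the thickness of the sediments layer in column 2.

1.77 km

Take the compensation level at the base of the deeper column (depth z_c below the surface of column 1) and equate Σ ρ_i t_i down to z_c; mantle fills any gap and the z_c terms cancel.
Column 1: 26.61×2.7 + (z_c − 26.61)×3.33
Column 2: 1.719×0 + 2.121×1.02 + x×1.99 + 8.777×2.9 + (z_c − 1.719 − 10.898 − x)×3.33
The z_c×3.33 term appears on both sides and cancels. Collect the known terms of each column as K = Σ(ρt)_known − 3.33 × (depth of known layers): K_1 = 71.847 − 3.33×26.61 = −16.7643; K_2 = 27.61672 − 3.33×(1.719 + 10.898) = −14.39789.
Balance: K_1 = K_2 − x×(3.33 − 1.99), so x = (K_2 − K_1)/(3.33 − 1.99) = 2.36641/1.34 = 1.77 km.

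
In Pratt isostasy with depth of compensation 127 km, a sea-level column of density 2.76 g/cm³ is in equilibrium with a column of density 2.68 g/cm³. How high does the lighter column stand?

3.79 km

ρ_ref D = ρ (D + h) → h = D (ρ_ref − ρ)/ρ.
h = 127 km × (2.76 − 2.68)/2.68 = 3.79 km.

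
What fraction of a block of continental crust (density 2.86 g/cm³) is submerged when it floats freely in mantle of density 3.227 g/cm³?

0.886

Submerged fraction = ρ_obj/ρ_fluid = 2.86/3.227 = 0.886.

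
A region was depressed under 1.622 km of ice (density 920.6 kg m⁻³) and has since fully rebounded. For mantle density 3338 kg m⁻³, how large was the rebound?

0.447 km

Removing the load lets mantle flow back in; uplift u satisfies ρ_ice t = ρ_m u.
u = t ρ_ice/ρ_m = 1.622 km × 920.6/3338 = 0.447 km.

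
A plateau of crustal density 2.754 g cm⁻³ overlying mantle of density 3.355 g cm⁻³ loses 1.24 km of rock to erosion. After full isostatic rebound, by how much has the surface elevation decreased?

Rebound u = e ρ_c/ρ_m = 1.24 km × 2.754/3.355 = 1.018 km.
Net surface drop = e − u = 1.24 km − 1.018 km = e (ρ_m − ρ_c)/ρ_m = 0.222 km.

0.222 km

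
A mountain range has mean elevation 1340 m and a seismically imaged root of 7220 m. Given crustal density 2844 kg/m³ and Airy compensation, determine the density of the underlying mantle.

3370 kg/m³

Airy balance: ρ_c h = (ρ_m − ρ_c) r → ρ_m = ρ_c (1 + h/r).
ρ_m = 2844 × (1 + 1340 m/7220 m) = 3370 kg/m³.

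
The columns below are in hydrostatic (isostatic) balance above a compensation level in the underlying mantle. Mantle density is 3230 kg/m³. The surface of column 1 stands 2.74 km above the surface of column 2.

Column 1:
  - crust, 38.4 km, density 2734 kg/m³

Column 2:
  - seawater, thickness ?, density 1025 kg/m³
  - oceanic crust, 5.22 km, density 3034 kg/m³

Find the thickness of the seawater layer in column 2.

Take the compensation level at the base of the deeper column (depth z_c below the surface of column 1) and equate Σ ρ_i t_i down to z_c; mantle fills any gap and the z_c terms cancel.
Column 1: 38.4×2734 + (z_c − 38.4)×3230
Column 2: 2.74×0 + x×1025 + 5.22×3034 + (z_c − 2.74 − 5.22 − x)×3230
The z_c×3230 term appears on both sides and cancels. Collect the known terms of each column as K = Σ(ρt)_known − 3230 × (depth of known layers): K_1 = 104985.6 − 3230×38.4 = −19046.4; K_2 = 15837.48 − 3230×(2.74 + 5.22) = −9873.32.
Balance: K_1 = K_2 − x×(3230 − 1025), so x = (K_2 − K_1)/(3230 − 1025) = 9173.08/2205 = 4.16 km.

4.16 km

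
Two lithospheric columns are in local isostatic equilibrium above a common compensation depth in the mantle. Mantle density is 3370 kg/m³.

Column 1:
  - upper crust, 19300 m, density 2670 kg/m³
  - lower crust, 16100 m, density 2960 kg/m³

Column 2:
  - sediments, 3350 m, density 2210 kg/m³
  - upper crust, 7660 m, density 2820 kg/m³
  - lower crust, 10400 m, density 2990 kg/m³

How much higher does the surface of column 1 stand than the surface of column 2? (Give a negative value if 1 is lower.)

2390 m

For any compensation level in the mantle, the mantle terms cancel and isostasy reduces to e = (Σt_1 − Σt_2) − (Σ(ρt)_1 − Σ(ρt)_2) / ρ_m.
Σt_1 = 35400 m; Σt_2 = 21410 m; Σ(ρt)_1 = 99187000; Σ(ρt)_2 = 60100700 (in m·kg/m³).
e = (35400 − 21410) − (99187000 − 60100700) / 3370 = 2390 m.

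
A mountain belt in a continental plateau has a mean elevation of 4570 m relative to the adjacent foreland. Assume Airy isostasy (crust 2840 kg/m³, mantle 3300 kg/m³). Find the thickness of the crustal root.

28200 m

Equating mass per unit area of the two columns: the weight of the topography is balanced by the buoyancy of the root, ρ_c h = (ρ_m − ρ_c) r.
r = h · ρ_c / (ρ_m − ρ_c) = 4570 m × 2840 / (3300 − 2840) = 28200 m.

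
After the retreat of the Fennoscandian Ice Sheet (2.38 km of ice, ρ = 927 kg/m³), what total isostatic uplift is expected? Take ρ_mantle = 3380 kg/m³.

Removing the load lets mantle flow back in; uplift u satisfies ρ_ice t = ρ_m u.
u = t ρ_ice/ρ_m = 2.38 km × 927/3380 = 0.653 km.

0.653 km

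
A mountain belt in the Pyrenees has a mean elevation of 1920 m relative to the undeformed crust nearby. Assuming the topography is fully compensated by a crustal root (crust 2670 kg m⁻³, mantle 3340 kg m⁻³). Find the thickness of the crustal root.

7650 m

By Archimedes' principle applied to the lithosphere: the weight of the topography is balanced by the buoyancy of the root, ρ_c h = (ρ_m − ρ_c) r.
r = h · ρ_c / (ρ_m − ρ_c) = 1920 m × 2670 / (3340 − 2670) = 7650 m.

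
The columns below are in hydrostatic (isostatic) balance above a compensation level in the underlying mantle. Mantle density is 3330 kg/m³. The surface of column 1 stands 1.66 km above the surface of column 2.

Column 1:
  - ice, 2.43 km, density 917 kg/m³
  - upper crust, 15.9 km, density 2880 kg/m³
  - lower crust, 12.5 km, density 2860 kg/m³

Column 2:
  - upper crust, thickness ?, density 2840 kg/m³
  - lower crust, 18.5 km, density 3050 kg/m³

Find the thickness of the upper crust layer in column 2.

16.7 km

Take the compensation level at the base of the deeper column (depth z_c below the surface of column 1) and equate Σ ρ_i t_i down to z_c; mantle fills any gap and the z_c terms cancel.
Column 1: 2.43×917 + 15.9×2880 + 12.5×2860 + (z_c − 30.83)×3330
Column 2: 1.66×0 + x×2840 + 18.5×3050 + (z_c − 1.66 − 18.5 − x)×3330
The z_c×3330 term appears on both sides and cancels. Collect the known terms of each column as K = Σ(ρt)_known − 3330 × (depth of known layers): K_1 = 83770.31 − 3330×30.83 = −18893.59; K_2 = 56425 − 3330×(1.66 + 18.5) = −10707.8.
Balance: K_1 = K_2 − x×(3330 − 2840), so x = (K_2 − K_1)/(3330 − 2840) = 8185.79/490 = 16.7 km.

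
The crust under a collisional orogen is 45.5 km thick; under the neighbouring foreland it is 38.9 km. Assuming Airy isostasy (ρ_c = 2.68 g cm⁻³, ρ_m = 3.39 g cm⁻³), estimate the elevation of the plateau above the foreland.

Excess crust Δ = 45.5 km − 38.9 km = 6.6 km, split between elevation h and root r with h + r = Δ.
Airy balance ρ_c h = (ρ_m − ρ_c) r gives r = h ρ_c/(ρ_m − ρ_c), so h (1 + ρ_c/(ρ_m − ρ_c)) = Δ, i.e. h = Δ (ρ_m − ρ_c)/ρ_m.
h = 6.6 km × 0.71/3.39 = 1.38 km.

1.38 km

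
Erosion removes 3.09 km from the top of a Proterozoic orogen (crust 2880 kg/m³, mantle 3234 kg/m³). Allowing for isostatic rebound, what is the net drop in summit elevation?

Rebound u = e ρ_c/ρ_m = 3.09 km × 2880/3234 = 2.752 km.
Net surface drop = e − u = 3.09 km − 2.752 km = e (ρ_m − ρ_c)/ρ_m = 0.338 km.

0.338 km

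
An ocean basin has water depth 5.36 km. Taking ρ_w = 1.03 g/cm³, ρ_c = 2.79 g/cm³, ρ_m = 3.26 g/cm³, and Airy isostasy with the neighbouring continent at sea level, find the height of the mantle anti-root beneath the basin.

Isostatic balance requires: replacing crust with seawater at the top is compensated by replacing crust with mantle at the base: d (ρ_c − ρ_w) = a (ρ_m − ρ_c).
a = d (ρ_c − ρ_w)/(ρ_m − ρ_c) = 5.36 km × 1.76/0.47 = 20.1 km.

20.1 km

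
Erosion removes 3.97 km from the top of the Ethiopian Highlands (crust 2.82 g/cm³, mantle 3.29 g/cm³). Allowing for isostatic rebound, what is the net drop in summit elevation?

0.567 km

Rebound u = e ρ_c/ρ_m = 3.97 km × 2.82/3.29 = 3.403 km.
Net surface drop = e − u = 3.97 km − 3.403 km = e (ρ_m − ρ_c)/ρ_m = 0.567 km.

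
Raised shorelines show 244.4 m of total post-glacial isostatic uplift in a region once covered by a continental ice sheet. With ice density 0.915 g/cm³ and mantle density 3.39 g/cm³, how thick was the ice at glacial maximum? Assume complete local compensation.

u = t ρ_ice/ρ_m → t = u ρ_m/ρ_ice = 244.4 m × 3.39/0.915 = 905 m.

905 m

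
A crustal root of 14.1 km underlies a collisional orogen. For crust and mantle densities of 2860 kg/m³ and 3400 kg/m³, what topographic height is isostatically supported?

In Airy isostatic equilibrium: ρ_c h = (ρ_m − ρ_c) r.
h = r (ρ_m − ρ_c) / ρ_c = 14.1 km × (3400 − 2860) / 2860 = 2.66 km.

2.66 km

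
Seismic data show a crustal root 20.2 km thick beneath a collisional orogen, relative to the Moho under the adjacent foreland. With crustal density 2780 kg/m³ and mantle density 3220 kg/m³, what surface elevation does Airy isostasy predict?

Balancing pressure at the compensation depth: ρ_c h = (ρ_m − ρ_c) r.
h = r (ρ_m − ρ_c) / ρ_c = 20.2 km × (3220 − 2780) / 2780 = 3.2 km.

3.2 km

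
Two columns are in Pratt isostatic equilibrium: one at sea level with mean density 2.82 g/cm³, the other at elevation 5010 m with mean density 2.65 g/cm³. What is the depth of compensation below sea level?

78100 m

ρ_ref D = ρ (D + h) → D (ρ_ref − ρ) = ρ h.
D = ρ h/(ρ_ref − ρ) = 2.65 × 5010 m/(2.82 − 2.65) = 78100 m.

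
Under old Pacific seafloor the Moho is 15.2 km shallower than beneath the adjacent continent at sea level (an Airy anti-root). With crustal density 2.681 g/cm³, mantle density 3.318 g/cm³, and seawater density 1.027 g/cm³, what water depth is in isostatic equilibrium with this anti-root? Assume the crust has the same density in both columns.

5.85 km

Replacing a thickness d of crust by seawater at the top must be balanced by replacing crust with mantle at the base: d (ρ_c − ρ_w) = a (ρ_m − ρ_c).
d = a (ρ_m − ρ_c)/(ρ_c − ρ_w) = 15.2 km × 0.637/1.654 = 5.85 km.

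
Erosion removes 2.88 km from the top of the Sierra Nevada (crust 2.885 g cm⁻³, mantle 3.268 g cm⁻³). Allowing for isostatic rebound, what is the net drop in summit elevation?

Rebound u = e ρ_c/ρ_m = 2.88 km × 2.885/3.268 = 2.542 km.
Net surface drop = e − u = 2.88 km − 2.542 km = e (ρ_m − ρ_c)/ρ_m = 0.338 km.

0.338 km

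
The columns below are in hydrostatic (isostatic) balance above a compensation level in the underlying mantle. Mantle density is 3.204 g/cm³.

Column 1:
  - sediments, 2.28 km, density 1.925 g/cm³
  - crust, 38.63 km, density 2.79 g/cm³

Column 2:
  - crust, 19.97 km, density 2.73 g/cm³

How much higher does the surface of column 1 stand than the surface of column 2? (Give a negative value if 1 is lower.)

2.95 km

For any compensation level in the mantle, the mantle terms cancel and isostasy reduces to e = (Σt_1 − Σt_2) − (Σ(ρt)_1 − Σ(ρt)_2) / ρ_m.
Σt_1 = 40.91 km; Σt_2 = 19.97 km; Σ(ρt)_1 = 112.1667; Σ(ρt)_2 = 54.5181 (in km·g/cm³).
e = (40.91 − 19.97) − (112.1667 − 54.5181) / 3.204 = 2.95 km.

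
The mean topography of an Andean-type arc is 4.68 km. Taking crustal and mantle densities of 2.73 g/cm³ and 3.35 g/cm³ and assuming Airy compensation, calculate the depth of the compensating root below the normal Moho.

In Airy isostatic equilibrium: the weight of the topography is balanced by the buoyancy of the root, ρ_c h = (ρ_m − ρ_c) r.
r = h · ρ_c / (ρ_m − ρ_c) = 4.68 km × 2.73 / (3.35 − 2.73) = 20.6 km.

20.6 km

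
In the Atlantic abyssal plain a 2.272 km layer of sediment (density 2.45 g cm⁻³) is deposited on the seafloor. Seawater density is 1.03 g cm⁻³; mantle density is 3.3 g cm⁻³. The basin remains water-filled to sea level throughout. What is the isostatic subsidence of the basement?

1.42 km

Submarine loading: the sediment displaces seawater, and the subsidence is in turn flooded, so s (ρ_m − ρ_w) = t (ρ_sed − ρ_w).
s = 2.272 km × (2.45 − 1.03) / (3.3 − 1.03) = 1.42 km.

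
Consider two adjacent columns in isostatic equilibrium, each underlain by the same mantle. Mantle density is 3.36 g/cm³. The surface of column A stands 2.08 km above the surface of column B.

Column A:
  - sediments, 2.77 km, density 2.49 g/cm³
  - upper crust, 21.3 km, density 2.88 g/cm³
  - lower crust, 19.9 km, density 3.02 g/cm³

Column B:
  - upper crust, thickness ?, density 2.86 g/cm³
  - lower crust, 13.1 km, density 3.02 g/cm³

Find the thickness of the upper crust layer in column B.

15.9 km

Take the compensation level at the base of the deeper column (depth z_c below the surface of column A) and equate Σ ρ_i t_i down to z_c; mantle fills any gap and the z_c terms cancel.
Column A: 2.77×2.49 + 21.3×2.88 + 19.9×3.02 + (z_c − 43.97)×3.36
Column B: 2.08×0 + x×2.86 + 13.1×3.02 + (z_c − 2.08 − 13.1 − x)×3.36
The z_c×3.36 term appears on both sides and cancels. Collect the known terms of each column as K = Σ(ρt)_known − 3.36 × (depth of known layers): K_A = 128.3393 − 3.36×43.97 = −19.3999; K_B = 39.562 − 3.36×(2.08 + 13.1) = −11.4428.
Balance: K_A = K_B − x×(3.36 − 2.86), so x = (K_B − K_A)/(3.36 − 2.86) = 7.9571/0.5 = 15.9 km.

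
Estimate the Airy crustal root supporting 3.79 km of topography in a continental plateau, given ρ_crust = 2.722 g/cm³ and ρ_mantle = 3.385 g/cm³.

For local isostatic compensation: the weight of the topography is balanced by the buoyancy of the root, ρ_c h = (ρ_m − ρ_c) r.
r = h · ρ_c / (ρ_m − ρ_c) = 3.79 km × 2.722 / (3.385 − 2.722) = 15.6 km.

15.6 km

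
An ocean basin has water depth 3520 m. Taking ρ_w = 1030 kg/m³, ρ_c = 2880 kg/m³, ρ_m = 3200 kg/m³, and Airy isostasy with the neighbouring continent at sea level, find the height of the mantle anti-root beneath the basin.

20400 m

Isostatic balance requires: replacing crust with seawater at the top is compensated by replacing crust with mantle at the base: d (ρ_c − ρ_w) = a (ρ_m − ρ_c).
a = d (ρ_c − ρ_w)/(ρ_m − ρ_c) = 3520 m × 1850/320 = 20400 m.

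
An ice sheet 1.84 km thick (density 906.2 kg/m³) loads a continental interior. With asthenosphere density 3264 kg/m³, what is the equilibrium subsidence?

Isostatic balance requires: the ice load ρ_ice t is balanced by mantle displaced below, ρ_m s.
s = t ρ_ice / ρ_m = 1.84 km × 906.2/3264 = 0.511 km.

0.511 km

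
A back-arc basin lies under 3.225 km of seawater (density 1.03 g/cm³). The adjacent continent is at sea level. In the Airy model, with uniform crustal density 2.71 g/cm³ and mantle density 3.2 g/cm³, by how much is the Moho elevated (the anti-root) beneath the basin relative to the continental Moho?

By Archimedes' principle applied to the lithosphere: replacing crust with seawater at the top is compensated by replacing crust with mantle at the base: d (ρ_c − ρ_w) = a (ρ_m − ρ_c).
a = d (ρ_c − ρ_w)/(ρ_m − ρ_c) = 3.225 km × 1.68/0.49 = 11.1 km.

11.1 km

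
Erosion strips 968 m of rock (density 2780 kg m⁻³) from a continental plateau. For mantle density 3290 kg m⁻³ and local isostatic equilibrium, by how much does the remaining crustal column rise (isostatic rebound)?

Unloading: uplift u = e ρ_c/ρ_m = 968 m × 2780/3290 = 818 m.

818 m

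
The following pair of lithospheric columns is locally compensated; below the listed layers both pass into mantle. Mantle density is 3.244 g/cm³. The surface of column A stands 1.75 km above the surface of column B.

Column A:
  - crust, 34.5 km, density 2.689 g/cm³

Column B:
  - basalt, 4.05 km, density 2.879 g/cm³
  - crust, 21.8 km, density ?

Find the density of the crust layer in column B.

Take the compensation level at the base of the deeper column (depth z_c below the surface of column A) and equate Σ ρ_i t_i down to z_c; mantle fills any gap and the z_c terms cancel.
Column A: 34.5×2.689 + (z_c − 34.5)×3.244
Column B: 1.75×0 + 4.05×2.879 + 21.8×ρ + (z_c − 1.75 − 25.85)×3.244
The z_c×3.244 term appears on both sides and cancels. Collect the known terms of each column as K = Σ(ρt)_known − 3.244 × (depth of known layers): K_A = 92.7705 − 3.244×34.5 = −19.1475; K_B = 11.65995 − 3.244×(1.75 + 25.85) = −77.87445.
Balance: K_A = K_B + 21.8×ρ, so ρ = (K_A − K_B)/21.8 = 58.7269/21.8 = 2.69 g/cm³.

2.69 g/cm³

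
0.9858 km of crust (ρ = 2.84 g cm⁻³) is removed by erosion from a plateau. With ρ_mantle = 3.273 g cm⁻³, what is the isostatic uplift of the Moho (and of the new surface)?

Unloading: uplift u = e ρ_c/ρ_m = 0.9858 km × 2.84/3.273 = 0.855 km.

0.855 km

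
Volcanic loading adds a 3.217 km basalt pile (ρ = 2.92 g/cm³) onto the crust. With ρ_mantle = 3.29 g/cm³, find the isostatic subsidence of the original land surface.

2.86 km

Subaerial loading: s = t ρ_load / ρ_m.
s = 3.217 km × 2.92/3.29 = 2.86 km.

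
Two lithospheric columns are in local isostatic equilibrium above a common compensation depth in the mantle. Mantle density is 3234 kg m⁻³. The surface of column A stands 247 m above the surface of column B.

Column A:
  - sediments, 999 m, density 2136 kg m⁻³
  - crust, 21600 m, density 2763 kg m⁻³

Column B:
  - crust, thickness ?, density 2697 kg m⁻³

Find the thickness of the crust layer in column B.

19500 m

Take the compensation level at the base of the deeper column (depth z_c below the surface of column A) and equate Σ ρ_i t_i down to z_c; mantle fills any gap and the z_c terms cancel.
Column A: 999×2136 + 21600×2763 + (z_c − 22599)×3234
Column B: 247×0 + x×2697 + (z_c − 247 − 0 − x)×3234
The z_c×3234 term appears on both sides and cancels. Collect the known terms of each column as K = Σ(ρt)_known − 3234 × (depth of known layers): K_A = 61814664 − 3234×22599 = −11270502; K_B = 0 − 3234×(247 + 0) = −798798.
Balance: K_A = K_B − x×(3234 − 2697), so x = (K_B − K_A)/(3234 − 2697) = 10471700/537 = 19500 m.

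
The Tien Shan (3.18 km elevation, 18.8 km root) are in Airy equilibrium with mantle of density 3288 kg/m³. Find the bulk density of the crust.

ρ_c h = (ρ_m − ρ_c) r → ρ_c (h + r) = ρ_m r → ρ_c = ρ_m r / (h + r).
ρ_c = 3288 × 18.8 km / (3.18 km + 18.8 km) = 2810 kg/m³.

2810 kg/m³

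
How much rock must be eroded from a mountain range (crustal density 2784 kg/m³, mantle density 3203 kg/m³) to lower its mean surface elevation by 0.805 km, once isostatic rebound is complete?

Net drop Δ = e − u = e − e ρ_c/ρ_m = e (ρ_m − ρ_c)/ρ_m.
e = Δ ρ_m/(ρ_m − ρ_c) = 0.805 km × 3203/419 = 6.15 km.

6.15 km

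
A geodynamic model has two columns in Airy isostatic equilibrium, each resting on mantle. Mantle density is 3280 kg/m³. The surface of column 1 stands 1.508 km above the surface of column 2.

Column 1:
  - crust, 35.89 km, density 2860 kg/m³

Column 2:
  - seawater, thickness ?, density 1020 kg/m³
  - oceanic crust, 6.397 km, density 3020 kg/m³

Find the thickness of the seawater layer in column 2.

3.75 km

Take the compensation level at the base of the deeper column (depth z_c below the surface of column 1) and equate Σ ρ_i t_i down to z_c; mantle fills any gap and the z_c terms cancel.
Column 1: 35.89×2860 + (z_c − 35.89)×3280
Column 2: 1.508×0 + x×1020 + 6.397×3020 + (z_c − 1.508 − 6.397 − x)×3280
The z_c×3280 term appears on both sides and cancels. Collect the known terms of each column as K = Σ(ρt)_known − 3280 × (depth of known layers): K_1 = 102645.4 − 3280×35.89 = −15073.8; K_2 = 19318.94 − 3280×(1.508 + 6.397) = −6609.46.
Balance: K_1 = K_2 − x×(3280 − 1020), so x = (K_2 − K_1)/(3280 − 1020) = 8464.34/2260 = 3.75 km.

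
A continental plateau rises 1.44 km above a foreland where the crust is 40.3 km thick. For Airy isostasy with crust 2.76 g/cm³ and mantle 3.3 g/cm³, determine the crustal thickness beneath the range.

Root depth r = h ρ_c / (ρ_m − ρ_c) = 1.44 km × 2.76 / 0.54 = 7.36 km.
Total thickness = T + h + r = 40.3 km + 1.44 km + 7.36 km = 49.1 km.

49.1 km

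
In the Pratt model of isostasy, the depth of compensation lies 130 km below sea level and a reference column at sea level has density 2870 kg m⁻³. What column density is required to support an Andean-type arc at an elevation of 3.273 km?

2800 kg m⁻³

Pratt balance: ρ_ref D = ρ (D + h).
ρ = ρ_ref D/(D + h) = 2870 × 130 km/(130 km + 3.273 km) = 2800 kg m⁻³.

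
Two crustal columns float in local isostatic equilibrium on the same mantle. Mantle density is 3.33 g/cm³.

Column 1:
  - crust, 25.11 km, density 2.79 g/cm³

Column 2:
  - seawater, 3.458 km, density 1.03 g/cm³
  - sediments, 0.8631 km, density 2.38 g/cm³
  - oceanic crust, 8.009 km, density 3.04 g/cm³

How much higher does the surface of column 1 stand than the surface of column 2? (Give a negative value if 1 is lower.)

0.74 km

For any compensation level in the mantle, the mantle terms cancel and isostasy reduces to e = (Σt_1 − Σt_2) − (Σ(ρt)_1 − Σ(ρt)_2) / ρ_m.
Σt_1 = 25.11 km; Σt_2 = 12.3301 km; Σ(ρt)_1 = 70.0569; Σ(ρt)_2 = 29.963278 (in km·g/cm³).
e = (25.11 − 12.3301) − (70.0569 − 29.963278) / 3.33 = 0.74 km.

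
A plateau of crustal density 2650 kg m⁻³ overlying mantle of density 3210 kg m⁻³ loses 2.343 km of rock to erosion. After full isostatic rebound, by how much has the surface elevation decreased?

Rebound u = e ρ_c/ρ_m = 2.343 km × 2650/3210 = 1.934 km.
Net surface drop = e − u = 2.343 km − 1.934 km = e (ρ_m − ρ_c)/ρ_m = 0.409 km.

0.409 km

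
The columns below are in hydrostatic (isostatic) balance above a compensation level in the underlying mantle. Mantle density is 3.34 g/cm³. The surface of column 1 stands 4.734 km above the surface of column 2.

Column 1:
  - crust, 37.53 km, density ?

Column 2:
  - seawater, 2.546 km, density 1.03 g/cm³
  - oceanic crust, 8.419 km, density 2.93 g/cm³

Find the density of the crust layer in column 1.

2.67 g/cm³

Take the compensation level at the base of the deeper column (depth z_c below the surface of column 1) and equate Σ ρ_i t_i down to z_c; mantle fills any gap and the z_c terms cancel.
Column 1: 37.53×ρ + (z_c − 37.53)×3.34
Column 2: 4.734×0 + 2.546×1.03 + 8.419×2.93 + (z_c − 4.734 − 10.965)×3.34
The z_c×3.34 term appears on both sides and cancels. Collect the known terms of each column as K = Σ(ρt)_known − 3.34 × (depth of known layers): K_1 = 0 − 3.34×37.53 = −125.3502; K_2 = 27.29005 − 3.34×(4.734 + 10.965) = −25.14461.
Balance: K_1 + 37.53×ρ = K_2, so ρ = (K_2 − K_1)/37.53 = 100.206/37.53 = 2.67 g/cm³.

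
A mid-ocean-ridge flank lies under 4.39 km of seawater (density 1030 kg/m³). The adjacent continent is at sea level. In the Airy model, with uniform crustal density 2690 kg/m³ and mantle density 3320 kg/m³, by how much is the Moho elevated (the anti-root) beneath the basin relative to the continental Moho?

Isostatic balance requires: replacing crust with seawater at the top is compensated by replacing crust with mantle at the base: d (ρ_c − ρ_w) = a (ρ_m − ρ_c).
a = d (ρ_c − ρ_w)/(ρ_m − ρ_c) = 4.39 km × 1660/630 = 11.6 km.

11.6 km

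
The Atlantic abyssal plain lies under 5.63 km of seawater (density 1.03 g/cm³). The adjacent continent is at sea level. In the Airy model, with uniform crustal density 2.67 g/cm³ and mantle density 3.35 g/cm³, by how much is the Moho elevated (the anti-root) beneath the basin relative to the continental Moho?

13.6 km

By Archimedes' principle applied to the lithosphere: replacing crust with seawater at the top is compensated by replacing crust with mantle at the base: d (ρ_c − ρ_w) = a (ρ_m − ρ_c).
a = d (ρ_c − ρ_w)/(ρ_m − ρ_c) = 5.63 km × 1.64/0.68 = 13.6 km.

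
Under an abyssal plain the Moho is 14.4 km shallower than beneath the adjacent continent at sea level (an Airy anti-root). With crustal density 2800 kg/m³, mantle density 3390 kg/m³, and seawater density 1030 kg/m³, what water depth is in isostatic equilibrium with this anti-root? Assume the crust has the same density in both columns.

Replacing a thickness d of crust by seawater at the top must be balanced by replacing crust with mantle at the base: d (ρ_c − ρ_w) = a (ρ_m − ρ_c).
d = a (ρ_m − ρ_c)/(ρ_c − ρ_w) = 14.4 km × 590/1770 = 4.8 km.

4.8 km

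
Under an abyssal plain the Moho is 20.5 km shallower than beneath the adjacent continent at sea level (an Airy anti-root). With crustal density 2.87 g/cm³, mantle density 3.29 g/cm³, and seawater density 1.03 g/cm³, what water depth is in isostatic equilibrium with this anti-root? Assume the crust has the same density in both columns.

Replacing a thickness d of crust by seawater at the top must be balanced by replacing crust with mantle at the base: d (ρ_c − ρ_w) = a (ρ_m − ρ_c).
d = a (ρ_m − ρ_c)/(ρ_c − ρ_w) = 20.5 km × 0.42/1.84 = 4.68 km.

4.68 km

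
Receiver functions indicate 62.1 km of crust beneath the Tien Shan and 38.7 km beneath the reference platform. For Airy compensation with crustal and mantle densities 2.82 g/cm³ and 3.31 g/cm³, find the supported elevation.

3.46 km

Excess crust Δ = 62.1 km − 38.7 km = 23.4 km, split between elevation h and root r with h + r = Δ.
Airy balance ρ_c h = (ρ_m − ρ_c) r gives r = h ρ_c/(ρ_m − ρ_c), so h (1 + ρ_c/(ρ_m − ρ_c)) = Δ, i.e. h = Δ (ρ_m − ρ_c)/ρ_m.
h = 23.4 km × 0.49/3.31 = 3.46 km.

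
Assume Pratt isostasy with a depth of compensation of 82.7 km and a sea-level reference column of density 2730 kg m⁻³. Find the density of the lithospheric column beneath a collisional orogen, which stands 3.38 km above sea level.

Pratt balance: ρ_ref D = ρ (D + h).
ρ = ρ_ref D/(D + h) = 2730 × 82.7 km/(82.7 km + 3.38 km) = 2620 kg m⁻³.

2620 kg m⁻³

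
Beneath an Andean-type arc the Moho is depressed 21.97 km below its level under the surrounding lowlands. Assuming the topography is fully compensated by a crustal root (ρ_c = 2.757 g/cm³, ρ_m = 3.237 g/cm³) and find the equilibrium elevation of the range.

3.83 km

In Airy isostatic equilibrium: ρ_c h = (ρ_m − ρ_c) r.
h = r (ρ_m − ρ_c) / ρ_c = 21.97 km × (3.237 − 2.757) / 2.757 = 3.83 km.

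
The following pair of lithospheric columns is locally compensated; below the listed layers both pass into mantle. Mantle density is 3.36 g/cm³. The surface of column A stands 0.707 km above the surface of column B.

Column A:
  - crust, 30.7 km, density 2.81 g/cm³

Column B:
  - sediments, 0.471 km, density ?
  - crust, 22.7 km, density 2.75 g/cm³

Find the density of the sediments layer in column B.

Take the compensation level at the base of the deeper column (depth z_c below the surface of column A) and equate Σ ρ_i t_i down to z_c; mantle fills any gap and the z_c terms cancel.
Column A: 30.7×2.81 + (z_c − 30.7)×3.36
Column B: 0.707×0 + 0.471×ρ + 22.7×2.75 + (z_c − 0.707 − 23.171)×3.36
The z_c×3.36 term appears on both sides and cancels. Collect the known terms of each column as K = Σ(ρt)_known − 3.36 × (depth of known layers): K_A = 86.267 − 3.36×30.7 = −16.885; K_B = 62.425 − 3.36×(0.707 + 23.171) = −17.80508.
Balance: K_A = K_B + 0.471×ρ, so ρ = (K_A − K_B)/0.471 = 0.92008/0.471 = 1.95 g/cm³.

1.95 g/cm³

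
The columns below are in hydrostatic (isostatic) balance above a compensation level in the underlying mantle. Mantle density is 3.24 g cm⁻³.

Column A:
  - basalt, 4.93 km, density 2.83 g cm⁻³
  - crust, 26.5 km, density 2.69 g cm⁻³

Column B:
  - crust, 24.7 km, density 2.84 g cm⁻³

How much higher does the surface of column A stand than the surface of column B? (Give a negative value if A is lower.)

For any compensation level in the mantle, the mantle terms cancel and isostasy reduces to e = (Σt_A − Σt_B) − (Σ(ρt)_A − Σ(ρt)_B) / ρ_m.
Σt_A = 31.43 km; Σt_B = 24.7 km; Σ(ρt)_A = 85.2369; Σ(ρt)_B = 70.148 (in km·g cm⁻³).
e = (31.43 − 24.7) − (85.2369 − 70.148) / 3.24 = 2.07 km.

2.07 km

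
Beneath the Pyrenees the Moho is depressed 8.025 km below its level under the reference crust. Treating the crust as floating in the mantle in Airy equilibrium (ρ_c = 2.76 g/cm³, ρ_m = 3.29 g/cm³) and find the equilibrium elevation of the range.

1.54 km

Balancing pressure at the compensation depth: ρ_c h = (ρ_m − ρ_c) r.
h = r (ρ_m − ρ_c) / ρ_c = 8.025 km × (3.29 − 2.76) / 2.76 = 1.54 km.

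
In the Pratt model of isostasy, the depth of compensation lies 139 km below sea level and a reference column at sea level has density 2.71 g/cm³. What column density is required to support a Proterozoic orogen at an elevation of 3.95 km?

Pratt balance: ρ_ref D = ρ (D + h).
ρ = ρ_ref D/(D + h) = 2.71 × 139 km/(139 km + 3.95 km) = 2.64 g/cm³.

2.64 g/cm³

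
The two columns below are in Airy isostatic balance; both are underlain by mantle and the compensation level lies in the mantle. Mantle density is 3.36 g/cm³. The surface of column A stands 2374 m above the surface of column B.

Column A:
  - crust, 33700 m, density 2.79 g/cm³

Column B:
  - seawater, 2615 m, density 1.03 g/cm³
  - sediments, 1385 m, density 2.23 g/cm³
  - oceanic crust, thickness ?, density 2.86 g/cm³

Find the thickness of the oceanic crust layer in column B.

Take the compensation level at the base of the deeper column (depth z_c below the surface of column A) and equate Σ ρ_i t_i down to z_c; mantle fills any gap and the z_c terms cancel.
Column A: 33700×2.79 + (z_c − 33700)×3.36
Column B: 2374×0 + 2615×1.03 + 1385×2.23 + x×2.86 + (z_c − 2374 − 4000 − x)×3.36
The z_c×3.36 term appears on both sides and cancels. Collect the known terms of each column as K = Σ(ρt)_known − 3.36 × (depth of known layers): K_A = 94023 − 3.36×33700 = −19209; K_B = 5782 − 3.36×(2374 + 4000) = −15634.64.
Balance: K_A = K_B − x×(3.36 − 2.86), so x = (K_B − K_A)/(3.36 − 2.86) = 3574.36/0.5 = 7150 m.

7150 m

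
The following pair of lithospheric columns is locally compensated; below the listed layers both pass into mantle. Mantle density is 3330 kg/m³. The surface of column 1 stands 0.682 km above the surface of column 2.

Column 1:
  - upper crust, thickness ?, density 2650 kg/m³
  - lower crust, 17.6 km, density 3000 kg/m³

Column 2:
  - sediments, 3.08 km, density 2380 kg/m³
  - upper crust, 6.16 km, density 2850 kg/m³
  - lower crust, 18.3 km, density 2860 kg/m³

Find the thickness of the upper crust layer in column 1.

16.1 km

Take the compensation level at the base of the deeper column (depth z_c below the surface of column 1) and equate Σ ρ_i t_i down to z_c; mantle fills any gap and the z_c terms cancel.
Column 1: x×2650 + 17.6×3000 + (z_c − 17.6 − x)×3330
Column 2: 0.682×0 + 3.08×2380 + 6.16×2850 + 18.3×2860 + (z_c − 0.682 − 27.54)×3330
The z_c×3330 term appears on both sides and cancels. Collect the known terms of each column as K = Σ(ρt)_known − 3330 × (depth of known layers): K_1 = 52800 − 3330×17.6 = −5808; K_2 = 77224.4 − 3330×(0.682 + 27.54) = −16754.86.
Balance: K_1 − x×(3330 − 2650) = K_2, so x = (K_1 − K_2)/(3330 − 2650) = 10946.9/680 = 16.1 km.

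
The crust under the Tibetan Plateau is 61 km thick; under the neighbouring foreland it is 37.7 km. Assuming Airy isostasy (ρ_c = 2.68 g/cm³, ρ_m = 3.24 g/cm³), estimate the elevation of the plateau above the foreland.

4.03 km

Excess crust Δ = 61 km − 37.7 km = 23.3 km, split between elevation h and root r with h + r = Δ.
Airy balance ρ_c h = (ρ_m − ρ_c) r gives r = h ρ_c/(ρ_m − ρ_c), so h (1 + ρ_c/(ρ_m − ρ_c)) = Δ, i.e. h = Δ (ρ_m − ρ_c)/ρ_m.
h = 23.3 km × 0.56/3.24 = 4.03 km.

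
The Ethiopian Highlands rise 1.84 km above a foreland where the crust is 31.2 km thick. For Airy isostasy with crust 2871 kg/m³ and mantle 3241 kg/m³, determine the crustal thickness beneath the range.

47.3 km

Root depth r = h ρ_c / (ρ_m − ρ_c) = 1.84 km × 2871 / 370 = 14.28 km.
Total thickness = T + h + r = 31.2 km + 1.84 km + 14.28 km = 47.3 km.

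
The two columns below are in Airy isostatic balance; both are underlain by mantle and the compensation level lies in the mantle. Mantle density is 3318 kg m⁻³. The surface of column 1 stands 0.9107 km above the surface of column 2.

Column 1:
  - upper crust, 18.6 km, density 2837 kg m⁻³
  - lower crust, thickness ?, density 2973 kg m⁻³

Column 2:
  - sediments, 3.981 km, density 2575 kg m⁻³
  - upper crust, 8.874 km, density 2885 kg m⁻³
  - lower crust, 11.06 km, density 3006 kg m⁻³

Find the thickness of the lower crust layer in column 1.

Take the compensation level at the base of the deeper column (depth z_c below the surface of column 1) and equate Σ ρ_i t_i down to z_c; mantle fills any gap and the z_c terms cancel.
Column 1: 18.6×2837 + x×2973 + (z_c − 18.6 − x)×3318
Column 2: 0.9107×0 + 3.981×2575 + 8.874×2885 + 11.06×3006 + (z_c − 0.9107 − 23.915)×3318
The z_c×3318 term appears on both sides and cancels. Collect the known terms of each column as K = Σ(ρt)_known − 3318 × (depth of known layers): K_1 = 52768.2 − 3318×18.6 = −8946.6; K_2 = 69098.925 − 3318×(0.9107 + 23.915) = −13272.7476.
Balance: K_1 − x×(3318 − 2973) = K_2, so x = (K_1 − K_2)/(3318 − 2973) = 4326.15/345 = 12.5 km.

12.5 km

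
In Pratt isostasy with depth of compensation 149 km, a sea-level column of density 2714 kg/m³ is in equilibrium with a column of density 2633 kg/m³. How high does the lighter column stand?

ρ_ref D = ρ (D + h) → h = D (ρ_ref − ρ)/ρ.
h = 149 km × (2714 − 2633)/2633 = 4.58 km.

4.58 km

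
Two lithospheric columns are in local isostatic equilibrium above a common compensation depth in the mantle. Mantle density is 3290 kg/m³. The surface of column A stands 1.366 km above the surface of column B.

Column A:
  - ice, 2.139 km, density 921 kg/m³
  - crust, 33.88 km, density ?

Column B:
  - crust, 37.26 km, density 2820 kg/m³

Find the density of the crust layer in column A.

2790 kg/m³

Take the compensation level at the base of the deeper column (depth z_c below the surface of column A) and equate Σ ρ_i t_i down to z_c; mantle fills any gap and the z_c terms cancel.
Column A: 2.139×921 + 33.88×ρ + (z_c − 36.019)×3290
Column B: 1.366×0 + 37.26×2820 + (z_c − 1.366 − 37.26)×3290
The z_c×3290 term appears on both sides and cancels. Collect the known terms of each column as K = Σ(ρt)_known − 3290 × (depth of known layers): K_A = 1970.019 − 3290×36.019 = −116532.491; K_B = 105073.2 − 3290×(1.366 + 37.26) = −22006.34.
Balance: K_A + 33.88×ρ = K_B, so ρ = (K_B − K_A)/33.88 = 94526.2/33.88 = 2790 kg/m³.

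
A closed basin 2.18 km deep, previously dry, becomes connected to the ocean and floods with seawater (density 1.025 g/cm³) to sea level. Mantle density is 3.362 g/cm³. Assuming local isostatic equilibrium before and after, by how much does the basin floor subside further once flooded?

0.956 km

After flooding the water column is d + s deep. Its weight must equal the weight of mantle displaced by the extra subsidence s: (d + s) ρ_w = s ρ_m.
s = d ρ_w / (ρ_m − ρ_w) = 2.18 km × 1.025/(3.362 − 1.025) = 0.956 km.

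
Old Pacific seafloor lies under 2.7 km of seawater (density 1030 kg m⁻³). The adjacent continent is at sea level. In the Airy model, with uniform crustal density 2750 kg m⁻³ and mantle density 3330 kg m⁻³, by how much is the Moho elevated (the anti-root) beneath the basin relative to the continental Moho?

8.01 km

By Archimedes' principle applied to the lithosphere: replacing crust with seawater at the top is compensated by replacing crust with mantle at the base: d (ρ_c − ρ_w) = a (ρ_m − ρ_c).
a = d (ρ_c − ρ_w)/(ρ_m − ρ_c) = 2.7 km × 1720/580 = 8.01 km.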